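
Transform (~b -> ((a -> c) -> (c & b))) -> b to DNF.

(~b & ~a) | (~b & c) | b

(~b -> ((a -> c) -> (c & b))) -> b
≡ ~(~b -> ((a -> c) -> (c & b))) | b   — eliminate ->
≡ ~(~~b | ((a -> c) -> (c & b))) | b   — eliminate ->
≡ ~(~~b | ~(a -> c) | (c & b)) | b   — eliminate ->
≡ ~(~~b | ~(~a | c) | (c & b)) | b   — eliminate ->
≡ (~~~b & ~~(~a | c) & ~(c & b)) | b   — De Morgan
≡ (~b & ~~(~a | c) & ~(c & b)) | b   — double negation
≡ (~b & (~a | c) & ~(c & b)) | b   — double negation
≡ (~b & (~a | c) & (~c | ~b)) | b   — De Morgan
≡ (~b & ~a & ~c) | (~b & ~a & ~b) | (~b & c & ~c) | (~b & c & ~b) | b   — distribute & over |
≡ (~b & ~a) | (~b & c) | b   — simplify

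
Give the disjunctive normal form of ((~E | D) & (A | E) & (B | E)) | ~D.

((~E | D) & (A | E) & (B | E)) | ~D
= (~E & A & B) | (~E & A & E) | (~E & E & B) | (~E & E & E) | (D & A & B) | (D & A & E) | (D & E & B) | (D & E & E) | ~D   (distribute & over |)
= (~E & A & B) | (D & A & B) | (D & E) | ~D   (simplify)

(~E & A & B) | (D & A & B) | (D & E) | ~D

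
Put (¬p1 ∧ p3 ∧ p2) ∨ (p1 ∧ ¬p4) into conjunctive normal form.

(¬p1 ∨ ¬p4) ∧ (p3 ∨ p1) ∧ (p3 ∨ ¬p4) ∧ (p2 ∨ p1) ∧ (p2 ∨ ¬p4)

(¬p1 ∧ p3 ∧ p2) ∨ (p1 ∧ ¬p4)
≡ (¬p1 ∨ p1) ∧ (¬p1 ∨ ¬p4) ∧ (p3 ∨ p1) ∧ (p3 ∨ ¬p4) ∧ (p2 ∨ p1) ∧ (p2 ∨ ¬p4)   (distribute ∨ over ∧)
≡ (¬p1 ∨ ¬p4) ∧ (p3 ∨ p1) ∧ (p3 ∨ ¬p4) ∧ (p2 ∨ p1) ∧ (p2 ∨ ¬p4)   (simplify)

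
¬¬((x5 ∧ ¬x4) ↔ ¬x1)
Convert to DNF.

(¬x5 ∧ x1) ∨ (x4 ∧ x1) ∨ (¬x1 ∧ x5 ∧ ¬x4)

¬¬((x5 ∧ ¬x4) ↔ ¬x1)
≡ ¬¬(((x5 ∧ ¬x4) → ¬x1) ∧ (¬x1 → (x5 ∧ ¬x4)))   [eliminate ↔]
≡ ¬¬((¬(x5 ∧ ¬x4) ∨ ¬x1) ∧ (¬x1 → (x5 ∧ ¬x4)))   [eliminate →]
≡ ¬¬((¬(x5 ∧ ¬x4) ∨ ¬x1) ∧ (¬¬x1 ∨ (x5 ∧ ¬x4)))   [eliminate →]
≡ (¬(x5 ∧ ¬x4) ∨ ¬x1) ∧ (¬¬x1 ∨ (x5 ∧ ¬x4))   [double negation]
≡ (¬x5 ∨ ¬¬x4 ∨ ¬x1) ∧ (¬¬x1 ∨ (x5 ∧ ¬x4))   [De Morgan]
≡ (¬x5 ∨ x4 ∨ ¬x1) ∧ (¬¬x1 ∨ (x5 ∧ ¬x4))   [double negation]
≡ (¬x5 ∨ x4 ∨ ¬x1) ∧ (x1 ∨ (x5 ∧ ¬x4))   [double negation]
≡ (¬x5 ∧ x1) ∨ (¬x5 ∧ x5 ∧ ¬x4) ∨ (x4 ∧ x1) ∨ (x4 ∧ x5 ∧ ¬x4) ∨ (¬x1 ∧ x1) ∨ (¬x1 ∧ x5 ∧ ¬x4)   [distribute ∧ over ∨]
≡ (¬x5 ∧ x1) ∨ (x4 ∧ x1) ∨ (¬x1 ∧ x5 ∧ ¬x4)   [simplify]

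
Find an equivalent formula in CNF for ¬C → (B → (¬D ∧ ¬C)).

¬C → (B → (¬D ∧ ¬C))
≡ ¬¬C ∨ (B → (¬D ∧ ¬C))   [eliminate →]
≡ ¬¬C ∨ ¬B ∨ (¬D ∧ ¬C)   [eliminate →]
≡ C ∨ ¬B ∨ (¬D ∧ ¬C)   [double negation]
≡ (C ∨ ¬B ∨ ¬D) ∧ (C ∨ ¬B ∨ ¬C)   [distribute ∨ over ∧]
≡ C ∨ ¬B ∨ ¬D   [simplify]

C ∨ ¬B ∨ ¬D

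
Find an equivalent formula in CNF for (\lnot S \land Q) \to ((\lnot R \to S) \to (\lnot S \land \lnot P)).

S \lor \lnot Q \lor \lnot R \lor \lnot P

(\lnot S \land Q) \to ((\lnot R \to S) \to (\lnot S \land \lnot P))
≡ \lnot (\lnot S \land Q) \lor ((\lnot R \to S) \to (\lnot S \land \lnot P))
≡ \lnot (\lnot S \land Q) \lor \lnot (\lnot R \to S) \lor (\lnot S \land \lnot P)
≡ \lnot (\lnot S \land Q) \lor \lnot (\lnot \lnot R \lor S) \lor (\lnot S \land \lnot P)
≡ \lnot \lnot S \lor \lnot Q \lor \lnot (\lnot \lnot R \lor S) \lor (\lnot S \land \lnot P)
≡ S \lor \lnot Q \lor \lnot (\lnot \lnot R \lor S) \lor (\lnot S \land \lnot P)
≡ S \lor \lnot Q \lor (\lnot \lnot \lnot R \land \lnot S) \lor (\lnot S \land \lnot P)
≡ S \lor \lnot Q \lor (\lnot R \land \lnot S) \lor (\lnot S \land \lnot P)
≡ (S \lor \lnot Q \lor \lnot R \lor \lnot S) \land (S \lor \lnot Q \lor \lnot R \lor \lnot P) \land (S \lor \lnot Q \lor \lnot S \lor \lnot S) \land (S \lor \lnot Q \lor \lnot S \lor \lnot P)
≡ S \lor \lnot Q \lor \lnot R \lor \lnot P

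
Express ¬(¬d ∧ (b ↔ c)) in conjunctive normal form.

(d ∨ b ∨ c) ∧ (d ∨ ¬c ∨ ¬b)

¬(¬d ∧ (b ↔ c))
≡ ¬(¬d ∧ (b → c) ∧ (c → b))   (eliminate ↔)
≡ ¬(¬d ∧ (¬b ∨ c) ∧ (c → b))   (eliminate →)
≡ ¬(¬d ∧ (¬b ∨ c) ∧ (¬c ∨ b))   (eliminate →)
≡ ¬¬d ∨ ¬(¬b ∨ c) ∨ ¬(¬c ∨ b)   (De Morgan)
≡ d ∨ ¬(¬b ∨ c) ∨ ¬(¬c ∨ b)   (double negation)
≡ d ∨ (¬¬b ∧ ¬c) ∨ ¬(¬c ∨ b)   (De Morgan)
≡ d ∨ (b ∧ ¬c) ∨ ¬(¬c ∨ b)   (double negation)
≡ d ∨ (b ∧ ¬c) ∨ (¬¬c ∧ ¬b)   (De Morgan)
≡ d ∨ (b ∧ ¬c) ∨ (c ∧ ¬b)   (double negation)
≡ (d ∨ b ∨ c) ∧ (d ∨ b ∨ ¬b) ∧ (d ∨ ¬c ∨ c) ∧ (d ∨ ¬c ∨ ¬b)   (distribute ∨ over ∧)
≡ (d ∨ b ∨ c) ∧ (d ∨ ¬c ∨ ¬b)   (simplify)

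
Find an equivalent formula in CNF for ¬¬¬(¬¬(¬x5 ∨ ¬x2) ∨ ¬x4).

x5 ∧ x2 ∧ x4

¬¬¬(¬¬(¬x5 ∨ ¬x2) ∨ ¬x4)
⇔ ¬(¬¬(¬x5 ∨ ¬x2) ∨ ¬x4)
⇔ ¬¬¬(¬x5 ∨ ¬x2) ∧ ¬¬x4
⇔ ¬(¬x5 ∨ ¬x2) ∧ ¬¬x4
⇔ ¬¬x5 ∧ ¬¬x2 ∧ ¬¬x4
⇔ x5 ∧ ¬¬x2 ∧ ¬¬x4
⇔ x5 ∧ x2 ∧ ¬¬x4
⇔ x5 ∧ x2 ∧ x4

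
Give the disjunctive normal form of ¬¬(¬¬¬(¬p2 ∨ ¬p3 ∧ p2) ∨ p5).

p2 ∧ p3 ∨ p5

¬¬(¬¬¬(¬p2 ∨ ¬p3 ∧ p2) ∨ p5)
≡ ¬¬¬(¬p2 ∨ ¬p3 ∧ p2) ∨ p5
≡ ¬(¬p2 ∨ ¬p3 ∧ p2) ∨ p5
≡ ¬¬p2 ∧ ¬(¬p3 ∧ p2) ∨ p5
≡ p2 ∧ ¬(¬p3 ∧ p2) ∨ p5
≡ p2 ∧ (¬¬p3 ∨ ¬p2) ∨ p5
≡ p2 ∧ (p3 ∨ ¬p2) ∨ p5
≡ p2 ∧ p3 ∨ p2 ∧ ¬p2 ∨ p5
≡ p2 ∧ p3 ∨ p5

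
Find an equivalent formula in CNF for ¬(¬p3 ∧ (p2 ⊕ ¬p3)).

p3 ∨ p2

¬(¬p3 ∧ (p2 ⊕ ¬p3))
≡ ¬(¬p3 ∧ (p2 ∨ ¬p3) ∧ ¬(p2 ∧ ¬p3))   (expand ⊕)
≡ ¬¬p3 ∨ ¬(p2 ∨ ¬p3) ∨ ¬¬(p2 ∧ ¬p3)   (De Morgan)
≡ p3 ∨ ¬(p2 ∨ ¬p3) ∨ ¬¬(p2 ∧ ¬p3)   (double negation)
≡ p3 ∨ (¬p2 ∧ ¬¬p3) ∨ ¬¬(p2 ∧ ¬p3)   (De Morgan)
≡ p3 ∨ (¬p2 ∧ p3) ∨ ¬¬(p2 ∧ ¬p3)   (double negation)
≡ p3 ∨ (¬p2 ∧ p3) ∨ (p2 ∧ ¬p3)   (double negation)
≡ (p3 ∨ ¬p2 ∨ p2) ∧ (p3 ∨ ¬p2 ∨ ¬p3) ∧ (p3 ∨ p3 ∨ p2) ∧ (p3 ∨ p3 ∨ ¬p3)   (distribute ∨ over ∧)
≡ p3 ∨ p2   (simplify)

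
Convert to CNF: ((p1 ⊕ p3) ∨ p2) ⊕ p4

(p1 ∨ p3 ∨ p2 ∨ p4) ∧ (¬p1 ∨ ¬p3 ∨ p2 ∨ p4) ∧ (¬p1 ∨ p3 ∨ ¬p4) ∧ (¬p3 ∨ p1 ∨ ¬p4) ∧ (¬p2 ∨ ¬p4)

((p1 ⊕ p3) ∨ p2) ⊕ p4
⇔ ((p1 ⊕ p3) ∨ p2 ∨ p4) ∧ ¬(((p1 ⊕ p3) ∨ p2) ∧ p4)   [expand ⊕]
⇔ (((p1 ∨ p3) ∧ ¬(p1 ∧ p3)) ∨ p2 ∨ p4) ∧ ¬(((p1 ⊕ p3) ∨ p2) ∧ p4)   [expand ⊕]
⇔ (((p1 ∨ p3) ∧ ¬(p1 ∧ p3)) ∨ p2 ∨ p4) ∧ ¬((((p1 ∨ p3) ∧ ¬(p1 ∧ p3)) ∨ p2) ∧ p4)   [expand ⊕]
⇔ (((p1 ∨ p3) ∧ (¬p1 ∨ ¬p3)) ∨ p2 ∨ p4) ∧ ¬((((p1 ∨ p3) ∧ ¬(p1 ∧ p3)) ∨ p2) ∧ p4)   [De Morgan]
⇔ (((p1 ∨ p3) ∧ (¬p1 ∨ ¬p3)) ∨ p2 ∨ p4) ∧ (¬(((p1 ∨ p3) ∧ ¬(p1 ∧ p3)) ∨ p2) ∨ ¬p4)   [De Morgan]
⇔ (((p1 ∨ p3) ∧ (¬p1 ∨ ¬p3)) ∨ p2 ∨ p4) ∧ ((¬((p1 ∨ p3) ∧ ¬(p1 ∧ p3)) ∧ ¬p2) ∨ ¬p4)   [De Morgan]
⇔ (((p1 ∨ p3) ∧ (¬p1 ∨ ¬p3)) ∨ p2 ∨ p4) ∧ (((¬(p1 ∨ p3) ∨ ¬¬(p1 ∧ p3)) ∧ ¬p2) ∨ ¬p4)   [De Morgan]
⇔ (((p1 ∨ p3) ∧ (¬p1 ∨ ¬p3)) ∨ p2 ∨ p4) ∧ ((((¬p1 ∧ ¬p3) ∨ ¬¬(p1 ∧ p3)) ∧ ¬p2) ∨ ¬p4)   [De Morgan]
⇔ (((p1 ∨ p3) ∧ (¬p1 ∨ ¬p3)) ∨ p2 ∨ p4) ∧ ((((¬p1 ∧ ¬p3) ∨ (p1 ∧ p3)) ∧ ¬p2) ∨ ¬p4)   [double negation]
⇔ (p1 ∨ p3 ∨ p2 ∨ p4) ∧ (¬p1 ∨ ¬p3 ∨ p2 ∨ p4) ∧ (¬p1 ∨ p1 ∨ ¬p4) ∧ (¬p1 ∨ p3 ∨ ¬p4) ∧ (¬p3 ∨ p1 ∨ ¬p4) ∧ (¬p3 ∨ p3 ∨ ¬p4) ∧ (¬p2 ∨ ¬p4)   [distribute ∨ over ∧]
⇔ (p1 ∨ p3 ∨ p2 ∨ p4) ∧ (¬p1 ∨ ¬p3 ∨ p2 ∨ p4) ∧ (¬p1 ∨ p3 ∨ ¬p4) ∧ (¬p3 ∨ p1 ∨ ¬p4) ∧ (¬p2 ∨ ¬p4)   [simplify]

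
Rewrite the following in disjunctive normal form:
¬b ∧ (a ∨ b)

¬b ∧ (a ∨ b)
≡ (¬b ∧ a) ∨ (¬b ∧ b)
≡ ¬b ∧ a

¬b ∧ a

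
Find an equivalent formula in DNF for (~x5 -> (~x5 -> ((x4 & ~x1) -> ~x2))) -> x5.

(~x5 -> (~x5 -> ((x4 & ~x1) -> ~x2))) -> x5
≡ ~(~x5 -> (~x5 -> ((x4 & ~x1) -> ~x2))) | x5   [eliminate ->]
≡ ~(~~x5 | (~x5 -> ((x4 & ~x1) -> ~x2))) | x5   [eliminate ->]
≡ ~(~~x5 | ~~x5 | ((x4 & ~x1) -> ~x2)) | x5   [eliminate ->]
≡ ~(~~x5 | ~~x5 | ~(x4 & ~x1) | ~x2) | x5   [eliminate ->]
≡ (~~~x5 & ~~~x5 & ~~(x4 & ~x1) & ~~x2) | x5   [De Morgan]
≡ (~x5 & ~~~x5 & ~~(x4 & ~x1) & ~~x2) | x5   [double negation]
≡ (~x5 & ~x5 & ~~(x4 & ~x1) & ~~x2) | x5   [double negation]
≡ (~x5 & ~x5 & x4 & ~x1 & ~~x2) | x5   [double negation]
≡ (~x5 & ~x5 & x4 & ~x1 & x2) | x5   [double negation]
≡ (~x5 & x4 & ~x1 & x2) | x5   [simplify]

(~x5 & x4 & ~x1 & x2) | x5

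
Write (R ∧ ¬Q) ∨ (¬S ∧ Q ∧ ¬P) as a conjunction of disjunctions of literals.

(R ∨ ¬S) ∧ (R ∨ Q) ∧ (R ∨ ¬P) ∧ (¬Q ∨ ¬S) ∧ (¬Q ∨ ¬P)

(R ∧ ¬Q) ∨ (¬S ∧ Q ∧ ¬P)
≡ (R ∨ ¬S) ∧ (R ∨ Q) ∧ (R ∨ ¬P) ∧ (¬Q ∨ ¬S) ∧ (¬Q ∨ Q) ∧ (¬Q ∨ ¬P)   (distribute ∨ over ∧)
≡ (R ∨ ¬S) ∧ (R ∨ Q) ∧ (R ∨ ¬P) ∧ (¬Q ∨ ¬S) ∧ (¬Q ∨ ¬P)   (simplify)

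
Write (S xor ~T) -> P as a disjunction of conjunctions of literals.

(S xor ~T) -> P
≡ ~(S xor ~T) | P   (eliminate ->)
≡ ~((S & ~~T) | (~S & ~T)) | P   (expand xor)
≡ (~(S & ~~T) & ~(~S & ~T)) | P   (De Morgan)
≡ ((~S | ~~~T) & ~(~S & ~T)) | P   (De Morgan)
≡ ((~S | ~T) & ~(~S & ~T)) | P   (double negation)
≡ ((~S | ~T) & (~~S | ~~T)) | P   (De Morgan)
≡ ((~S | ~T) & (S | ~~T)) | P   (double negation)
≡ ((~S | ~T) & (S | T)) | P   (double negation)
≡ (~S & S) | (~S & T) | (~T & S) | (~T & T) | P   (distribute & over |)
≡ (~S & T) | (~T & S) | P   (simplify)

(~S & T) | (~T & S) | P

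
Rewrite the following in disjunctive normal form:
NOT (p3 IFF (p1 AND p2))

NOT (p3 IFF (p1 AND p2))
≡ NOT ((p3 IMPLIES (p1 AND p2)) AND ((p1 AND p2) IMPLIES p3))   [eliminate IFF]
≡ NOT ((NOT p3 OR (p1 AND p2)) AND ((p1 AND p2) IMPLIES p3))   [eliminate IMPLIES]
≡ NOT ((NOT p3 OR (p1 AND p2)) AND (NOT (p1 AND p2) OR p3))   [eliminate IMPLIES]
≡ NOT (NOT p3 OR (p1 AND p2)) OR NOT (NOT (p1 AND p2) OR p3)   [De Morgan]
≡ (NOT NOT p3 AND NOT (p1 AND p2)) OR NOT (NOT (p1 AND p2) OR p3)   [De Morgan]
≡ (p3 AND NOT (p1 AND p2)) OR NOT (NOT (p1 AND p2) OR p3)   [double negation]
≡ (p3 AND (NOT p1 OR NOT p2)) OR NOT (NOT (p1 AND p2) OR p3)   [De Morgan]
≡ (p3 AND (NOT p1 OR NOT p2)) OR (NOT NOT (p1 AND p2) AND NOT p3)   [De Morgan]
≡ (p3 AND (NOT p1 OR NOT p2)) OR (p1 AND p2 AND NOT p3)   [double negation]
≡ (p3 AND NOT p1) OR (p3 AND NOT p2) OR (p1 AND p2 AND NOT p3)   [distribute AND over OR]

(p3 AND NOT p1) OR (p3 AND NOT p2) OR (p1 AND p2 AND NOT p3)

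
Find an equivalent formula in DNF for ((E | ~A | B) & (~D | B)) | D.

((E | ~A | B) & (~D | B)) | D
≡ (E & ~D) | (E & B) | (~A & ~D) | (~A & B) | (B & ~D) | (B & B) | D   [distribute & over |]
≡ (E & ~D) | (~A & ~D) | B | D   [simplify]

(E & ~D) | (~A & ~D) | B | D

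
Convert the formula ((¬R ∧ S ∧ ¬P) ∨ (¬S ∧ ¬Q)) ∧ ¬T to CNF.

((¬R ∧ S ∧ ¬P) ∨ (¬S ∧ ¬Q)) ∧ ¬T
≡ (¬R ∨ ¬S) ∧ (¬R ∨ ¬Q) ∧ (S ∨ ¬S) ∧ (S ∨ ¬Q) ∧ (¬P ∨ ¬S) ∧ (¬P ∨ ¬Q) ∧ ¬T   — distribute ∨ over ∧
≡ (¬R ∨ ¬S) ∧ (¬R ∨ ¬Q) ∧ (S ∨ ¬Q) ∧ (¬P ∨ ¬S) ∧ (¬P ∨ ¬Q) ∧ ¬T   — simplify

(¬R ∨ ¬S) ∧ (¬R ∨ ¬Q) ∧ (S ∨ ¬Q) ∧ (¬P ∨ ¬S) ∧ (¬P ∨ ¬Q) ∧ ¬T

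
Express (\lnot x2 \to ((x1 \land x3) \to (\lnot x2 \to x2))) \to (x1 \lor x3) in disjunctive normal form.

x1 \lor x3

(\lnot x2 \to ((x1 \land x3) \to (\lnot x2 \to x2))) \to (x1 \lor x3)
⇔ \lnot (\lnot x2 \to ((x1 \land x3) \to (\lnot x2 \to x2))) \lor x1 \lor x3   [eliminate \to]
⇔ \lnot (\lnot \lnot x2 \lor ((x1 \land x3) \to (\lnot x2 \to x2))) \lor x1 \lor x3   [eliminate \to]
⇔ \lnot (\lnot \lnot x2 \lor \lnot (x1 \land x3) \lor (\lnot x2 \to x2)) \lor x1 \lor x3   [eliminate \to]
⇔ \lnot (\lnot \lnot x2 \lor \lnot (x1 \land x3) \lor \lnot \lnot x2 \lor x2) \lor x1 \lor x3   [eliminate \to]
⇔ (\lnot \lnot \lnot x2 \land \lnot \lnot (x1 \land x3) \land \lnot \lnot \lnot x2 \land \lnot x2) \lor x1 \lor x3   [De Morgan]
⇔ (\lnot x2 \land \lnot \lnot (x1 \land x3) \land \lnot \lnot \lnot x2 \land \lnot x2) \lor x1 \lor x3   [double negation]
⇔ (\lnot x2 \land x1 \land x3 \land \lnot \lnot \lnot x2 \land \lnot x2) \lor x1 \lor x3   [double negation]
⇔ (\lnot x2 \land x1 \land x3 \land \lnot x2 \land \lnot x2) \lor x1 \lor x3   [double negation]
⇔ x1 \lor x3   [simplify]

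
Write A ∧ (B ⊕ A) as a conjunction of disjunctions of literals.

A ∧ (¬B ∨ ¬A)

A ∧ (B ⊕ A)
⇔ A ∧ (B ∨ A) ∧ ¬(B ∧ A)
⇔ A ∧ (B ∨ A) ∧ (¬B ∨ ¬A)
⇔ A ∧ (¬B ∨ ¬A)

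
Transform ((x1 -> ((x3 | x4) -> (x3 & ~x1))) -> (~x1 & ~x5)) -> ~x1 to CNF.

(~x1 | ~x3) & (~x1 | ~x4)

((x1 -> ((x3 | x4) -> (x3 & ~x1))) -> (~x1 & ~x5)) -> ~x1
⇔ ~((x1 -> ((x3 | x4) -> (x3 & ~x1))) -> (~x1 & ~x5)) | ~x1   [eliminate ->]
⇔ ~(~(x1 -> ((x3 | x4) -> (x3 & ~x1))) | (~x1 & ~x5)) | ~x1   [eliminate ->]
⇔ ~(~(~x1 | ((x3 | x4) -> (x3 & ~x1))) | (~x1 & ~x5)) | ~x1   [eliminate ->]
⇔ ~(~(~x1 | ~(x3 | x4) | (x3 & ~x1)) | (~x1 & ~x5)) | ~x1   [eliminate ->]
⇔ (~~(~x1 | ~(x3 | x4) | (x3 & ~x1)) & ~(~x1 & ~x5)) | ~x1   [De Morgan]
⇔ ((~x1 | ~(x3 | x4) | (x3 & ~x1)) & ~(~x1 & ~x5)) | ~x1   [double negation]
⇔ ((~x1 | (~x3 & ~x4) | (x3 & ~x1)) & ~(~x1 & ~x5)) | ~x1   [De Morgan]
⇔ ((~x1 | (~x3 & ~x4) | (x3 & ~x1)) & (~~x1 | ~~x5)) | ~x1   [De Morgan]
⇔ ((~x1 | (~x3 & ~x4) | (x3 & ~x1)) & (x1 | ~~x5)) | ~x1   [double negation]
⇔ ((~x1 | (~x3 & ~x4) | (x3 & ~x1)) & (x1 | x5)) | ~x1   [double negation]
⇔ (~x1 | ~x3 | x3 | ~x1) & (~x1 | ~x3 | ~x1 | ~x1) & (~x1 | ~x4 | x3 | ~x1) & (~x1 | ~x4 | ~x1 | ~x1) & (x1 | x5 | ~x1)   [distribute | over &]
⇔ (~x1 | ~x3) & (~x1 | ~x4)   [simplify]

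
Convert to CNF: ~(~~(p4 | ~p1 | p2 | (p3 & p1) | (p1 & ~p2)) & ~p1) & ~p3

p1 & ~p3

~(~~(p4 | ~p1 | p2 | (p3 & p1) | (p1 & ~p2)) & ~p1) & ~p3
= (~~~(p4 | ~p1 | p2 | (p3 & p1) | (p1 & ~p2)) | ~~p1) & ~p3   [De Morgan]
= (~(p4 | ~p1 | p2 | (p3 & p1) | (p1 & ~p2)) | ~~p1) & ~p3   [double negation]
= ((~p4 & ~~p1 & ~p2 & ~(p3 & p1) & ~(p1 & ~p2)) | ~~p1) & ~p3   [De Morgan]
= ((~p4 & p1 & ~p2 & ~(p3 & p1) & ~(p1 & ~p2)) | ~~p1) & ~p3   [double negation]
= ((~p4 & p1 & ~p2 & (~p3 | ~p1) & ~(p1 & ~p2)) | ~~p1) & ~p3   [De Morgan]
= ((~p4 & p1 & ~p2 & (~p3 | ~p1) & (~p1 | ~~p2)) | ~~p1) & ~p3   [De Morgan]
= ((~p4 & p1 & ~p2 & (~p3 | ~p1) & (~p1 | p2)) | ~~p1) & ~p3   [double negation]
= ((~p4 & p1 & ~p2 & (~p3 | ~p1) & (~p1 | p2)) | p1) & ~p3   [double negation]
= (~p4 | p1) & (p1 | p1) & (~p2 | p1) & (~p3 | ~p1 | p1) & (~p1 | p2 | p1) & ~p3   [distribute | over &]
= p1 & ~p3   [simplify]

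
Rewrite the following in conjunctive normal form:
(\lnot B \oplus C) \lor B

B \lor \lnot C

(\lnot B \oplus C) \lor B
⇔ ((\lnot B \lor C) \land \lnot (\lnot B \land C)) \lor B   (expand \oplus)
⇔ ((\lnot B \lor C) \land (\lnot \lnot B \lor \lnot C)) \lor B   (De Morgan)
⇔ ((\lnot B \lor C) \land (B \lor \lnot C)) \lor B   (double negation)
⇔ (\lnot B \lor C \lor B) \land (B \lor \lnot C \lor B)   (distribute \lor over \land)
⇔ B \lor \lnot C   (simplify)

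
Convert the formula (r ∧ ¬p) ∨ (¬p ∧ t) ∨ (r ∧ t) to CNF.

(r ∨ ¬p) ∧ (r ∨ t) ∧ (¬p ∨ t)

(r ∧ ¬p) ∨ (¬p ∧ t) ∨ (r ∧ t)
⇔ (r ∨ ¬p ∨ r) ∧ (r ∨ ¬p ∨ t) ∧ (r ∨ t ∨ r) ∧ (r ∨ t ∨ t) ∧ (¬p ∨ ¬p ∨ r) ∧ (¬p ∨ ¬p ∨ t) ∧ (¬p ∨ t ∨ r) ∧ (¬p ∨ t ∨ t)
⇔ (r ∨ ¬p) ∧ (r ∨ t) ∧ (¬p ∨ t)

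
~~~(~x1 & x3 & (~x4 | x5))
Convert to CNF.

(x1 | ~x3 | x4) & (x1 | ~x3 | ~x5)

~~~(~x1 & x3 & (~x4 | x5))
= ~(~x1 & x3 & (~x4 | x5))   [double negation]
= ~~x1 | ~x3 | ~(~x4 | x5)   [De Morgan]
= x1 | ~x3 | ~(~x4 | x5)   [double negation]
= x1 | ~x3 | (~~x4 & ~x5)   [De Morgan]
= x1 | ~x3 | (x4 & ~x5)   [double negation]
= (x1 | ~x3 | x4) & (x1 | ~x3 | ~x5)   [distribute | over &]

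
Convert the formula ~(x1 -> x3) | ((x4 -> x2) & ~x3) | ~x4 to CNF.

~(x1 -> x3) | ((x4 -> x2) & ~x3) | ~x4
≡ ~(~x1 | x3) | ((x4 -> x2) & ~x3) | ~x4   — eliminate ->
≡ ~(~x1 | x3) | ((~x4 | x2) & ~x3) | ~x4   — eliminate ->
≡ (~~x1 & ~x3) | ((~x4 | x2) & ~x3) | ~x4   — De Morgan
≡ (x1 & ~x3) | ((~x4 | x2) & ~x3) | ~x4   — double negation
≡ (x1 | ~x4 | x2 | ~x4) & (x1 | ~x3 | ~x4) & (~x3 | ~x4 | x2 | ~x4) & (~x3 | ~x3 | ~x4)   — distribute | over &
≡ (x1 | ~x4 | x2) & (~x3 | ~x4)   — simplify

(x1 | ~x4 | x2) & (~x3 | ~x4)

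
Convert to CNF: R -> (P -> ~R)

~R | ~P

R -> (P -> ~R)
≡ ~R | (P -> ~R)   [eliminate ->]
≡ ~R | ~P | ~R   [eliminate ->]
≡ ~R | ~P   [simplify]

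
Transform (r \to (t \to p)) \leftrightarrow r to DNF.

(r \to (t \to p)) \leftrightarrow r
≡ ((r \to (t \to p)) \to r) \land (r \to (r \to (t \to p)))   — eliminate \leftrightarrow
≡ (\lnot (r \to (t \to p)) \lor r) \land (r \to (r \to (t \to p)))   — eliminate \to
≡ (\lnot (\lnot r \lor (t \to p)) \lor r) \land (r \to (r \to (t \to p)))   — eliminate \to
≡ (\lnot (\lnot r \lor \lnot t \lor p) \lor r) \land (r \to (r \to (t \to p)))   — eliminate \to
≡ (\lnot (\lnot r \lor \lnot t \lor p) \lor r) \land (\lnot r \lor (r \to (t \to p)))   — eliminate \to
≡ (\lnot (\lnot r \lor \lnot t \lor p) \lor r) \land (\lnot r \lor \lnot r \lor (t \to p))   — eliminate \to
≡ (\lnot (\lnot r \lor \lnot t \lor p) \lor r) \land (\lnot r \lor \lnot r \lor \lnot t \lor p)   — eliminate \to
≡ ((\lnot \lnot r \land \lnot \lnot t \land \lnot p) \lor r) \land (\lnot r \lor \lnot r \lor \lnot t \lor p)   — De Morgan
≡ ((r \land \lnot \lnot t \land \lnot p) \lor r) \land (\lnot r \lor \lnot r \lor \lnot t \lor p)   — double negation
≡ ((r \land t \land \lnot p) \lor r) \land (\lnot r \lor \lnot r \lor \lnot t \lor p)   — double negation
≡ (r \land t \land \lnot p \land \lnot r) \lor (r \land t \land \lnot p \land \lnot r) \lor (r \land t \land \lnot p \land \lnot t) \lor (r \land t \land \lnot p \land p) \lor (r \land \lnot r) \lor (r \land \lnot r) \lor (r \land \lnot t) \lor (r \land p)   — distribute \land over \lor
≡ (r \land \lnot t) \lor (r \land p)   — simplify

(r \land \lnot t) \lor (r \land p)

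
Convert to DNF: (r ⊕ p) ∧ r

r ∧ ¬p

(r ⊕ p) ∧ r
≡ ((r ∧ ¬p) ∨ (¬r ∧ p)) ∧ r   [expand ⊕]
≡ (r ∧ ¬p ∧ r) ∨ (¬r ∧ p ∧ r)   [distribute ∧ over ∨]
≡ r ∧ ¬p   [simplify]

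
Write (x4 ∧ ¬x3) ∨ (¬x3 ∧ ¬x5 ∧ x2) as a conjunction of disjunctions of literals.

(x4 ∨ ¬x5) ∧ (x4 ∨ x2) ∧ ¬x3

(x4 ∧ ¬x3) ∨ (¬x3 ∧ ¬x5 ∧ x2)
⇔ (x4 ∨ ¬x3) ∧ (x4 ∨ ¬x5) ∧ (x4 ∨ x2) ∧ (¬x3 ∨ ¬x3) ∧ (¬x3 ∨ ¬x5) ∧ (¬x3 ∨ x2)
⇔ (x4 ∨ ¬x5) ∧ (x4 ∨ x2) ∧ ¬x3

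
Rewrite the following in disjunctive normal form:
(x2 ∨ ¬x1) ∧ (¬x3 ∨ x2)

(x2 ∨ ¬x1) ∧ (¬x3 ∨ x2)
⇔ (x2 ∧ ¬x3) ∨ (x2 ∧ x2) ∨ (¬x1 ∧ ¬x3) ∨ (¬x1 ∧ x2)   [distribute ∧ over ∨]
⇔ x2 ∨ (¬x1 ∧ ¬x3)   [simplify]

x2 ∨ (¬x1 ∧ ¬x3)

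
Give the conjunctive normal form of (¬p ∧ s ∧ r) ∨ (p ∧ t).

(¬p ∨ t) ∧ (s ∨ p) ∧ (s ∨ t) ∧ (r ∨ p) ∧ (r ∨ t)

(¬p ∧ s ∧ r) ∨ (p ∧ t)
≡ (¬p ∨ p) ∧ (¬p ∨ t) ∧ (s ∨ p) ∧ (s ∨ t) ∧ (r ∨ p) ∧ (r ∨ t)   [distribute ∨ over ∧]
≡ (¬p ∨ t) ∧ (s ∨ p) ∧ (s ∨ t) ∧ (r ∨ p) ∧ (r ∨ t)   [simplify]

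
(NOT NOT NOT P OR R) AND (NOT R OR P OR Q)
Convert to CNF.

(NOT P OR R) AND (NOT R OR P OR Q)

(NOT NOT NOT P OR R) AND (NOT R OR P OR Q)
≡ (NOT P OR R) AND (NOT R OR P OR Q)   (double negation)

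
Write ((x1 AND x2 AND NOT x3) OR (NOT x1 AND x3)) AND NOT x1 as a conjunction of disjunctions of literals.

((x1 AND x2 AND NOT x3) OR (NOT x1 AND x3)) AND NOT x1
⇔ (x1 OR NOT x1) AND (x1 OR x3) AND (x2 OR NOT x1) AND (x2 OR x3) AND (NOT x3 OR NOT x1) AND (NOT x3 OR x3) AND NOT x1   [distribute OR over AND]
⇔ (x1 OR x3) AND (x2 OR x3) AND NOT x1   [simplify]

(x1 OR x3) AND (x2 OR x3) AND NOT x1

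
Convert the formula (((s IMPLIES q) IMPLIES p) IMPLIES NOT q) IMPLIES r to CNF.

(((s IMPLIES q) IMPLIES p) IMPLIES NOT q) IMPLIES r
≡ NOT (((s IMPLIES q) IMPLIES p) IMPLIES NOT q) OR r   [eliminate IMPLIES]
≡ NOT (NOT ((s IMPLIES q) IMPLIES p) OR NOT q) OR r   [eliminate IMPLIES]
≡ NOT (NOT (NOT (s IMPLIES q) OR p) OR NOT q) OR r   [eliminate IMPLIES]
≡ NOT (NOT (NOT (NOT s OR q) OR p) OR NOT q) OR r   [eliminate IMPLIES]
≡ (NOT NOT (NOT (NOT s OR q) OR p) AND NOT NOT q) OR r   [De Morgan]
≡ ((NOT (NOT s OR q) OR p) AND NOT NOT q) OR r   [double negation]
≡ (((NOT NOT s AND NOT q) OR p) AND NOT NOT q) OR r   [De Morgan]
≡ (((s AND NOT q) OR p) AND NOT NOT q) OR r   [double negation]
≡ (((s AND NOT q) OR p) AND q) OR r   [double negation]
≡ (s OR p OR r) AND (NOT q OR p OR r) AND (q OR r)   [distribute OR over AND]

(s OR p OR r) AND (NOT q OR p OR r) AND (q OR r)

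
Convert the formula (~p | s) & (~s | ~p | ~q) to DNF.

(~p | s) & (~s | ~p | ~q)
= (~p & ~s) | (~p & ~p) | (~p & ~q) | (s & ~s) | (s & ~p) | (s & ~q)   — distribute & over |
= ~p | (s & ~q)   — simplify

~p | (s & ~q)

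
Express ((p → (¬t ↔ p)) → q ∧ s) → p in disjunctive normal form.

((p → (¬t ↔ p)) → q ∧ s) → p
= ¬((p → (¬t ↔ p)) → q ∧ s) ∨ p   — eliminate →
= ¬(¬(p → (¬t ↔ p)) ∨ q ∧ s) ∨ p   — eliminate →
= ¬(¬(¬p ∨ (¬t ↔ p)) ∨ q ∧ s) ∨ p   — eliminate →
= ¬(¬(¬p ∨ (¬t → p) ∧ (p → ¬t)) ∨ q ∧ s) ∨ p   — eliminate ↔
= ¬(¬(¬p ∨ (¬¬t ∨ p) ∧ (p → ¬t)) ∨ q ∧ s) ∨ p   — eliminate →
= ¬(¬(¬p ∨ (¬¬t ∨ p) ∧ (¬p ∨ ¬t)) ∨ q ∧ s) ∨ p   — eliminate →
= ¬¬(¬p ∨ (¬¬t ∨ p) ∧ (¬p ∨ ¬t)) ∧ ¬(q ∧ s) ∨ p   — De Morgan
= (¬p ∨ (¬¬t ∨ p) ∧ (¬p ∨ ¬t)) ∧ ¬(q ∧ s) ∨ p   — double negation
= (¬p ∨ (t ∨ p) ∧ (¬p ∨ ¬t)) ∧ ¬(q ∧ s) ∨ p   — double negation
= (¬p ∨ (t ∨ p) ∧ (¬p ∨ ¬t)) ∧ (¬q ∨ ¬s) ∨ p   — De Morgan
= ¬p ∧ ¬q ∨ ¬p ∧ ¬s ∨ t ∧ ¬p ∧ ¬q ∨ t ∧ ¬p ∧ ¬s ∨ t ∧ ¬t ∧ ¬q ∨ t ∧ ¬t ∧ ¬s ∨ p ∧ ¬p ∧ ¬q ∨ p ∧ ¬p ∧ ¬s ∨ p ∧ ¬t ∧ ¬q ∨ p ∧ ¬t ∧ ¬s ∨ p   — distribute ∧ over ∨
= ¬p ∧ ¬q ∨ ¬p ∧ ¬s ∨ p   — simplify

¬p ∧ ¬q ∨ ¬p ∧ ¬s ∨ p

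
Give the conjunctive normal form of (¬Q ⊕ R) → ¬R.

¬R ∨ ¬Q

(¬Q ⊕ R) → ¬R
≡ ¬(¬Q ⊕ R) ∨ ¬R   [eliminate →]
≡ ¬((¬Q ∨ R) ∧ ¬(¬Q ∧ R)) ∨ ¬R   [expand ⊕]
≡ ¬(¬Q ∨ R) ∨ ¬¬(¬Q ∧ R) ∨ ¬R   [De Morgan]
≡ (¬¬Q ∧ ¬R) ∨ ¬¬(¬Q ∧ R) ∨ ¬R   [De Morgan]
≡ (Q ∧ ¬R) ∨ ¬¬(¬Q ∧ R) ∨ ¬R   [double negation]
≡ (Q ∧ ¬R) ∨ (¬Q ∧ R) ∨ ¬R   [double negation]
≡ (Q ∨ ¬Q ∨ ¬R) ∧ (Q ∨ R ∨ ¬R) ∧ (¬R ∨ ¬Q ∨ ¬R) ∧ (¬R ∨ R ∨ ¬R)   [distribute ∨ over ∧]
≡ ¬R ∨ ¬Q   [simplify]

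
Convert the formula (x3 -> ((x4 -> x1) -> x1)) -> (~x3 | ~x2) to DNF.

(x3 & ~x4 & ~x1) | ~x3 | ~x2

(x3 -> ((x4 -> x1) -> x1)) -> (~x3 | ~x2)
⇔ ~(x3 -> ((x4 -> x1) -> x1)) | ~x3 | ~x2   [eliminate ->]
⇔ ~(~x3 | ((x4 -> x1) -> x1)) | ~x3 | ~x2   [eliminate ->]
⇔ ~(~x3 | ~(x4 -> x1) | x1) | ~x3 | ~x2   [eliminate ->]
⇔ ~(~x3 | ~(~x4 | x1) | x1) | ~x3 | ~x2   [eliminate ->]
⇔ (~~x3 & ~~(~x4 | x1) & ~x1) | ~x3 | ~x2   [De Morgan]
⇔ (x3 & ~~(~x4 | x1) & ~x1) | ~x3 | ~x2   [double negation]
⇔ (x3 & (~x4 | x1) & ~x1) | ~x3 | ~x2   [double negation]
⇔ (x3 & ~x4 & ~x1) | (x3 & x1 & ~x1) | ~x3 | ~x2   [distribute & over |]
⇔ (x3 & ~x4 & ~x1) | ~x3 | ~x2   [simplify]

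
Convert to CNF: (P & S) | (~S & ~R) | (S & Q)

(P | ~S | Q) & (P | ~R | Q) & (S | ~R)

(P & S) | (~S & ~R) | (S & Q)
⇔ (P | ~S | S) & (P | ~S | Q) & (P | ~R | S) & (P | ~R | Q) & (S | ~S | S) & (S | ~S | Q) & (S | ~R | S) & (S | ~R | Q)
⇔ (P | ~S | Q) & (P | ~R | Q) & (S | ~R)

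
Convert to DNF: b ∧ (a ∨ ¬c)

(b ∧ a) ∨ (b ∧ ¬c)

b ∧ (a ∨ ¬c)
= (b ∧ a) ∨ (b ∧ ¬c)   — distribute ∧ over ∨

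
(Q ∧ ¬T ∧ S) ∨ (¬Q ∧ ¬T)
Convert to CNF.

¬T ∧ (S ∨ ¬Q)

(Q ∧ ¬T ∧ S) ∨ (¬Q ∧ ¬T)
= (Q ∨ ¬Q) ∧ (Q ∨ ¬T) ∧ (¬T ∨ ¬Q) ∧ (¬T ∨ ¬T) ∧ (S ∨ ¬Q) ∧ (S ∨ ¬T)   [distribute ∨ over ∧]
= ¬T ∧ (S ∨ ¬Q)   [simplify]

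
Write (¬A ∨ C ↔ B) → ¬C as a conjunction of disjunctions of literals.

¬B ∨ ¬C

(¬A ∨ C ↔ B) → ¬C
≡ ¬(¬A ∨ C ↔ B) ∨ ¬C   (eliminate →)
≡ ¬((¬A ∨ C → B) ∧ (B → ¬A ∨ C)) ∨ ¬C   (eliminate ↔)
≡ ¬((¬(¬A ∨ C) ∨ B) ∧ (B → ¬A ∨ C)) ∨ ¬C   (eliminate →)
≡ ¬((¬(¬A ∨ C) ∨ B) ∧ (¬B ∨ ¬A ∨ C)) ∨ ¬C   (eliminate →)
≡ ¬(¬(¬A ∨ C) ∨ B) ∨ ¬(¬B ∨ ¬A ∨ C) ∨ ¬C   (De Morgan)
≡ ¬¬(¬A ∨ C) ∧ ¬B ∨ ¬(¬B ∨ ¬A ∨ C) ∨ ¬C   (De Morgan)
≡ (¬A ∨ C) ∧ ¬B ∨ ¬(¬B ∨ ¬A ∨ C) ∨ ¬C   (double negation)
≡ (¬A ∨ C) ∧ ¬B ∨ ¬¬B ∧ ¬¬A ∧ ¬C ∨ ¬C   (De Morgan)
≡ (¬A ∨ C) ∧ ¬B ∨ B ∧ ¬¬A ∧ ¬C ∨ ¬C   (double negation)
≡ (¬A ∨ C) ∧ ¬B ∨ B ∧ A ∧ ¬C ∨ ¬C   (double negation)
≡ (¬A ∨ C ∨ B ∨ ¬C) ∧ (¬A ∨ C ∨ A ∨ ¬C) ∧ (¬A ∨ C ∨ ¬C ∨ ¬C) ∧ (¬B ∨ B ∨ ¬C) ∧ (¬B ∨ A ∨ ¬C) ∧ (¬B ∨ ¬C ∨ ¬C)   (distribute ∨ over ∧)
≡ ¬B ∨ ¬C   (simplify)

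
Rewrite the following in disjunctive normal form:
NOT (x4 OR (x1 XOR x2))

NOT (x4 OR (x1 XOR x2))
≡ NOT (x4 OR (x1 AND NOT x2) OR (NOT x1 AND x2))   [expand XOR]
≡ NOT x4 AND NOT (x1 AND NOT x2) AND NOT (NOT x1 AND x2)   [De Morgan]
≡ NOT x4 AND (NOT x1 OR NOT NOT x2) AND NOT (NOT x1 AND x2)   [De Morgan]
≡ NOT x4 AND (NOT x1 OR x2) AND NOT (NOT x1 AND x2)   [double negation]
≡ NOT x4 AND (NOT x1 OR x2) AND (NOT NOT x1 OR NOT x2)   [De Morgan]
≡ NOT x4 AND (NOT x1 OR x2) AND (x1 OR NOT x2)   [double negation]
≡ (NOT x4 AND NOT x1 AND x1) OR (NOT x4 AND NOT x1 AND NOT x2) OR (NOT x4 AND x2 AND x1) OR (NOT x4 AND x2 AND NOT x2)   [distribute AND over OR]
≡ (NOT x4 AND NOT x1 AND NOT x2) OR (NOT x4 AND x2 AND x1)   [simplify]

(NOT x4 AND NOT x1 AND NOT x2) OR (NOT x4 AND x2 AND x1)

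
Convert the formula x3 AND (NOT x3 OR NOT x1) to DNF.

x3 AND NOT x1

x3 AND (NOT x3 OR NOT x1)
≡ (x3 AND NOT x3) OR (x3 AND NOT x1)   [distribute AND over OR]
≡ x3 AND NOT x1   [simplify]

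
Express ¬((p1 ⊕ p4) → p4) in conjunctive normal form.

¬((p1 ⊕ p4) → p4)
≡ ¬(¬(p1 ⊕ p4) ∨ p4)   — eliminate →
≡ ¬(¬((p1 ∨ p4) ∧ ¬(p1 ∧ p4)) ∨ p4)   — expand ⊕
≡ ¬¬((p1 ∨ p4) ∧ ¬(p1 ∧ p4)) ∧ ¬p4   — De Morgan
≡ (p1 ∨ p4) ∧ ¬(p1 ∧ p4) ∧ ¬p4   — double negation
≡ (p1 ∨ p4) ∧ (¬p1 ∨ ¬p4) ∧ ¬p4   — De Morgan
≡ (p1 ∨ p4) ∧ ¬p4   — simplify

(p1 ∨ p4) ∧ ¬p4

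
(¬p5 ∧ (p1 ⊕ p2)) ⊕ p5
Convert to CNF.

(¬p5 ∧ (p1 ⊕ p2)) ⊕ p5
= ((¬p5 ∧ (p1 ⊕ p2)) ∨ p5) ∧ ¬(¬p5 ∧ (p1 ⊕ p2) ∧ p5)
= ((¬p5 ∧ (p1 ∨ p2) ∧ ¬(p1 ∧ p2)) ∨ p5) ∧ ¬(¬p5 ∧ (p1 ⊕ p2) ∧ p5)
= ((¬p5 ∧ (p1 ∨ p2) ∧ ¬(p1 ∧ p2)) ∨ p5) ∧ ¬(¬p5 ∧ (p1 ∨ p2) ∧ ¬(p1 ∧ p2) ∧ p5)
= ((¬p5 ∧ (p1 ∨ p2) ∧ (¬p1 ∨ ¬p2)) ∨ p5) ∧ ¬(¬p5 ∧ (p1 ∨ p2) ∧ ¬(p1 ∧ p2) ∧ p5)
= ((¬p5 ∧ (p1 ∨ p2) ∧ (¬p1 ∨ ¬p2)) ∨ p5) ∧ (¬¬p5 ∨ ¬(p1 ∨ p2) ∨ ¬¬(p1 ∧ p2) ∨ ¬p5)
= ((¬p5 ∧ (p1 ∨ p2) ∧ (¬p1 ∨ ¬p2)) ∨ p5) ∧ (p5 ∨ ¬(p1 ∨ p2) ∨ ¬¬(p1 ∧ p2) ∨ ¬p5)
= ((¬p5 ∧ (p1 ∨ p2) ∧ (¬p1 ∨ ¬p2)) ∨ p5) ∧ (p5 ∨ (¬p1 ∧ ¬p2) ∨ ¬¬(p1 ∧ p2) ∨ ¬p5)
= ((¬p5 ∧ (p1 ∨ p2) ∧ (¬p1 ∨ ¬p2)) ∨ p5) ∧ (p5 ∨ (¬p1 ∧ ¬p2) ∨ (p1 ∧ p2) ∨ ¬p5)
= (¬p5 ∨ p5) ∧ (p1 ∨ p2 ∨ p5) ∧ (¬p1 ∨ ¬p2 ∨ p5) ∧ (p5 ∨ ¬p1 ∨ p1 ∨ ¬p5) ∧ (p5 ∨ ¬p1 ∨ p2 ∨ ¬p5) ∧ (p5 ∨ ¬p2 ∨ p1 ∨ ¬p5) ∧ (p5 ∨ ¬p2 ∨ p2 ∨ ¬p5)
= (p1 ∨ p2 ∨ p5) ∧ (¬p1 ∨ ¬p2 ∨ p5)

(p1 ∨ p2 ∨ p5) ∧ (¬p1 ∨ ¬p2 ∨ p5)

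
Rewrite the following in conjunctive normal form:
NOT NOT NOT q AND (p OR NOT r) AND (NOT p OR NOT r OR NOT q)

NOT NOT NOT q AND (p OR NOT r) AND (NOT p OR NOT r OR NOT q)
≡ NOT q AND (p OR NOT r) AND (NOT p OR NOT r OR NOT q)   [double negation]
≡ NOT q AND (p OR NOT r)   [simplify]

NOT q AND (p OR NOT r)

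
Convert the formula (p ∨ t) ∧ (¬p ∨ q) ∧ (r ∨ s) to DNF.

(p ∧ q ∧ r) ∨ (p ∧ q ∧ s) ∨ (t ∧ ¬p ∧ r) ∨ (t ∧ ¬p ∧ s) ∨ (t ∧ q ∧ r) ∨ (t ∧ q ∧ s)

(p ∨ t) ∧ (¬p ∨ q) ∧ (r ∨ s)
= (p ∧ ¬p ∧ r) ∨ (p ∧ ¬p ∧ s) ∨ (p ∧ q ∧ r) ∨ (p ∧ q ∧ s) ∨ (t ∧ ¬p ∧ r) ∨ (t ∧ ¬p ∧ s) ∨ (t ∧ q ∧ r) ∨ (t ∧ q ∧ s)   (distribute ∧ over ∨)
= (p ∧ q ∧ r) ∨ (p ∧ q ∧ s) ∨ (t ∧ ¬p ∧ r) ∨ (t ∧ ¬p ∧ s) ∨ (t ∧ q ∧ r) ∨ (t ∧ q ∧ s)   (simplify)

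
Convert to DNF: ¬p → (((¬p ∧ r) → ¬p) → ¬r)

p ∨ ¬r

¬p → (((¬p ∧ r) → ¬p) → ¬r)
≡ ¬¬p ∨ (((¬p ∧ r) → ¬p) → ¬r)
≡ ¬¬p ∨ ¬((¬p ∧ r) → ¬p) ∨ ¬r
≡ ¬¬p ∨ ¬(¬(¬p ∧ r) ∨ ¬p) ∨ ¬r
≡ p ∨ ¬(¬(¬p ∧ r) ∨ ¬p) ∨ ¬r
≡ p ∨ (¬¬(¬p ∧ r) ∧ ¬¬p) ∨ ¬r
≡ p ∨ (¬p ∧ r ∧ ¬¬p) ∨ ¬r
≡ p ∨ (¬p ∧ r ∧ p) ∨ ¬r
≡ p ∨ ¬r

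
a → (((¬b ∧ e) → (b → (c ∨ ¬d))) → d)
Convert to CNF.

¬a ∨ d

a → (((¬b ∧ e) → (b → (c ∨ ¬d))) → d)
= ¬a ∨ (((¬b ∧ e) → (b → (c ∨ ¬d))) → d)   [eliminate →]
= ¬a ∨ ¬((¬b ∧ e) → (b → (c ∨ ¬d))) ∨ d   [eliminate →]
= ¬a ∨ ¬(¬(¬b ∧ e) ∨ (b → (c ∨ ¬d))) ∨ d   [eliminate →]
= ¬a ∨ ¬(¬(¬b ∧ e) ∨ ¬b ∨ c ∨ ¬d) ∨ d   [eliminate →]
= ¬a ∨ (¬¬(¬b ∧ e) ∧ ¬¬b ∧ ¬c ∧ ¬¬d) ∨ d   [De Morgan]
= ¬a ∨ (¬b ∧ e ∧ ¬¬b ∧ ¬c ∧ ¬¬d) ∨ d   [double negation]
= ¬a ∨ (¬b ∧ e ∧ b ∧ ¬c ∧ ¬¬d) ∨ d   [double negation]
= ¬a ∨ (¬b ∧ e ∧ b ∧ ¬c ∧ d) ∨ d   [double negation]
= (¬a ∨ ¬b ∨ d) ∧ (¬a ∨ e ∨ d) ∧ (¬a ∨ b ∨ d) ∧ (¬a ∨ ¬c ∨ d) ∧ (¬a ∨ d ∨ d)   [distribute ∨ over ∧]
= ¬a ∨ d   [simplify]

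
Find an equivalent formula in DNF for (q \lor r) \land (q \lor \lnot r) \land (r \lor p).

(q \lor r) \land (q \lor \lnot r) \land (r \lor p)
≡ q \land q \land r \lor q \land q \land p \lor q \land \lnot r \land r \lor q \land \lnot r \land p \lor r \land q \land r \lor r \land q \land p \lor r \land \lnot r \land r \lor r \land \lnot r \land p   — distribute \land over \lor
≡ q \land r \lor q \land p   — simplify

q \land r \lor q \land p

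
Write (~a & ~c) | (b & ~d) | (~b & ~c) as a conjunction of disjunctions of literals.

(~a | ~d | ~b) & (~c | b) & (~c | ~d)

(~a & ~c) | (b & ~d) | (~b & ~c)
≡ (~a | b | ~b) & (~a | b | ~c) & (~a | ~d | ~b) & (~a | ~d | ~c) & (~c | b | ~b) & (~c | b | ~c) & (~c | ~d | ~b) & (~c | ~d | ~c)   — distribute | over &
≡ (~a | ~d | ~b) & (~c | b) & (~c | ~d)   — simplify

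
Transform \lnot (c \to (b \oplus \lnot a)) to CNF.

c \land (\lnot b \lor \lnot a) \land (a \lor b)

\lnot (c \to (b \oplus \lnot a))
≡ \lnot (\lnot c \lor (b \oplus \lnot a))
≡ \lnot (\lnot c \lor ((b \lor \lnot a) \land \lnot (b \land \lnot a)))
≡ \lnot \lnot c \land \lnot ((b \lor \lnot a) \land \lnot (b \land \lnot a))
≡ c \land \lnot ((b \lor \lnot a) \land \lnot (b \land \lnot a))
≡ c \land (\lnot (b \lor \lnot a) \lor \lnot \lnot (b \land \lnot a))
≡ c \land ((\lnot b \land \lnot \lnot a) \lor \lnot \lnot (b \land \lnot a))
≡ c \land ((\lnot b \land a) \lor \lnot \lnot (b \land \lnot a))
≡ c \land ((\lnot b \land a) \lor (b \land \lnot a))
≡ c \land (\lnot b \lor b) \land (\lnot b \lor \lnot a) \land (a \lor b) \land (a \lor \lnot a)
≡ c \land (\lnot b \lor \lnot a) \land (a \lor b)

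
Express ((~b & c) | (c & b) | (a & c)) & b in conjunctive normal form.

((~b & c) | (c & b) | (a & c)) & b
≡ (~b | c | a) & (~b | c | c) & (~b | b | a) & (~b | b | c) & (c | c | a) & (c | c | c) & (c | b | a) & (c | b | c) & b   (distribute | over &)
≡ c & b   (simplify)

c & b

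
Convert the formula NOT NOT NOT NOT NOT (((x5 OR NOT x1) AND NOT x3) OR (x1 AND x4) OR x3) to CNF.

(NOT x5 OR x3) AND (x1 OR x3) AND (NOT x1 OR NOT x4) AND NOT x3

NOT NOT NOT NOT NOT (((x5 OR NOT x1) AND NOT x3) OR (x1 AND x4) OR x3)
= NOT NOT NOT (((x5 OR NOT x1) AND NOT x3) OR (x1 AND x4) OR x3)   [double negation]
= NOT (((x5 OR NOT x1) AND NOT x3) OR (x1 AND x4) OR x3)   [double negation]
= NOT ((x5 OR NOT x1) AND NOT x3) AND NOT (x1 AND x4) AND NOT x3   [De Morgan]
= (NOT (x5 OR NOT x1) OR NOT NOT x3) AND NOT (x1 AND x4) AND NOT x3   [De Morgan]
= ((NOT x5 AND NOT NOT x1) OR NOT NOT x3) AND NOT (x1 AND x4) AND NOT x3   [De Morgan]
= ((NOT x5 AND x1) OR NOT NOT x3) AND NOT (x1 AND x4) AND NOT x3   [double negation]
= ((NOT x5 AND x1) OR x3) AND NOT (x1 AND x4) AND NOT x3   [double negation]
= ((NOT x5 AND x1) OR x3) AND (NOT x1 OR NOT x4) AND NOT x3   [De Morgan]
= (NOT x5 OR x3) AND (x1 OR x3) AND (NOT x1 OR NOT x4) AND NOT x3   [distribute OR over AND]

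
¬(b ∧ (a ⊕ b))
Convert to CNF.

¬(b ∧ (a ⊕ b))
⇔ ¬(b ∧ (a ∨ b) ∧ ¬(a ∧ b))   — expand ⊕
⇔ ¬b ∨ ¬(a ∨ b) ∨ ¬¬(a ∧ b)   — De Morgan
⇔ ¬b ∨ (¬a ∧ ¬b) ∨ ¬¬(a ∧ b)   — De Morgan
⇔ ¬b ∨ (¬a ∧ ¬b) ∨ (a ∧ b)   — double negation
⇔ (¬b ∨ ¬a ∨ a) ∧ (¬b ∨ ¬a ∨ b) ∧ (¬b ∨ ¬b ∨ a) ∧ (¬b ∨ ¬b ∨ b)   — distribute ∨ over ∧
⇔ ¬b ∨ a   — simplify

¬b ∨ a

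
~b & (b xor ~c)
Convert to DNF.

~b & ~c

~b & (b xor ~c)
≡ ~b & ((b & ~~c) | (~b & ~c))   [expand xor]
≡ ~b & ((b & c) | (~b & ~c))   [double negation]
≡ (~b & b & c) | (~b & ~b & ~c)   [distribute & over |]
≡ ~b & ~c   [simplify]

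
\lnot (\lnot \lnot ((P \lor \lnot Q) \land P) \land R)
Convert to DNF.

\lnot P \lor \lnot R

\lnot (\lnot \lnot ((P \lor \lnot Q) \land P) \land R)
≡ \lnot \lnot \lnot ((P \lor \lnot Q) \land P) \lor \lnot R   [De Morgan]
≡ \lnot ((P \lor \lnot Q) \land P) \lor \lnot R   [double negation]
≡ \lnot (P \lor \lnot Q) \lor \lnot P \lor \lnot R   [De Morgan]
≡ (\lnot P \land \lnot \lnot Q) \lor \lnot P \lor \lnot R   [De Morgan]
≡ (\lnot P \land Q) \lor \lnot P \lor \lnot R   [double negation]
≡ \lnot P \lor \lnot R   [simplify]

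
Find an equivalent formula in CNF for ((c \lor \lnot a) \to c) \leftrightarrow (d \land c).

((c \lor \lnot a) \to c) \leftrightarrow (d \land c)
≡ (((c \lor \lnot a) \to c) \to (d \land c)) \land ((d \land c) \to ((c \lor \lnot a) \to c))   — eliminate \leftrightarrow
≡ (\lnot ((c \lor \lnot a) \to c) \lor (d \land c)) \land ((d \land c) \to ((c \lor \lnot a) \to c))   — eliminate \to
≡ (\lnot (\lnot (c \lor \lnot a) \lor c) \lor (d \land c)) \land ((d \land c) \to ((c \lor \lnot a) \to c))   — eliminate \to
≡ (\lnot (\lnot (c \lor \lnot a) \lor c) \lor (d \land c)) \land (\lnot (d \land c) \lor ((c \lor \lnot a) \to c))   — eliminate \to
≡ (\lnot (\lnot (c \lor \lnot a) \lor c) \lor (d \land c)) \land (\lnot (d \land c) \lor \lnot (c \lor \lnot a) \lor c)   — eliminate \to
≡ ((\lnot \lnot (c \lor \lnot a) \land \lnot c) \lor (d \land c)) \land (\lnot (d \land c) \lor \lnot (c \lor \lnot a) \lor c)   — De Morgan
≡ (((c \lor \lnot a) \land \lnot c) \lor (d \land c)) \land (\lnot (d \land c) \lor \lnot (c \lor \lnot a) \lor c)   — double negation
≡ (((c \lor \lnot a) \land \lnot c) \lor (d \land c)) \land (\lnot d \lor \lnot c \lor \lnot (c \lor \lnot a) \lor c)   — De Morgan
≡ (((c \lor \lnot a) \land \lnot c) \lor (d \land c)) \land (\lnot d \lor \lnot c \lor (\lnot c \land \lnot \lnot a) \lor c)   — De Morgan
≡ (((c \lor \lnot a) \land \lnot c) \lor (d \land c)) \land (\lnot d \lor \lnot c \lor (\lnot c \land a) \lor c)   — double negation
≡ (c \lor \lnot a \lor d) \land (c \lor \lnot a \lor c) \land (\lnot c \lor d) \land (\lnot c \lor c) \land (\lnot d \lor \lnot c \lor \lnot c \lor c) \land (\lnot d \lor \lnot c \lor a \lor c)   — distribute \lor over \land
≡ (c \lor \lnot a) \land (\lnot c \lor d)   — simplify

(c \lor \lnot a) \land (\lnot c \lor d)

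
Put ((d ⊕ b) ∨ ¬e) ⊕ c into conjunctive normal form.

((d ⊕ b) ∨ ¬e) ⊕ c
≡ ((d ⊕ b) ∨ ¬e ∨ c) ∧ ¬(((d ⊕ b) ∨ ¬e) ∧ c)   [expand ⊕]
≡ (((d ∨ b) ∧ ¬(d ∧ b)) ∨ ¬e ∨ c) ∧ ¬(((d ⊕ b) ∨ ¬e) ∧ c)   [expand ⊕]
≡ (((d ∨ b) ∧ ¬(d ∧ b)) ∨ ¬e ∨ c) ∧ ¬((((d ∨ b) ∧ ¬(d ∧ b)) ∨ ¬e) ∧ c)   [expand ⊕]
≡ (((d ∨ b) ∧ (¬d ∨ ¬b)) ∨ ¬e ∨ c) ∧ ¬((((d ∨ b) ∧ ¬(d ∧ b)) ∨ ¬e) ∧ c)   [De Morgan]
≡ (((d ∨ b) ∧ (¬d ∨ ¬b)) ∨ ¬e ∨ c) ∧ (¬(((d ∨ b) ∧ ¬(d ∧ b)) ∨ ¬e) ∨ ¬c)   [De Morgan]
≡ (((d ∨ b) ∧ (¬d ∨ ¬b)) ∨ ¬e ∨ c) ∧ ((¬((d ∨ b) ∧ ¬(d ∧ b)) ∧ ¬¬e) ∨ ¬c)   [De Morgan]
≡ (((d ∨ b) ∧ (¬d ∨ ¬b)) ∨ ¬e ∨ c) ∧ (((¬(d ∨ b) ∨ ¬¬(d ∧ b)) ∧ ¬¬e) ∨ ¬c)   [De Morgan]
≡ (((d ∨ b) ∧ (¬d ∨ ¬b)) ∨ ¬e ∨ c) ∧ ((((¬d ∧ ¬b) ∨ ¬¬(d ∧ b)) ∧ ¬¬e) ∨ ¬c)   [De Morgan]
≡ (((d ∨ b) ∧ (¬d ∨ ¬b)) ∨ ¬e ∨ c) ∧ ((((¬d ∧ ¬b) ∨ (d ∧ b)) ∧ ¬¬e) ∨ ¬c)   [double negation]
≡ (((d ∨ b) ∧ (¬d ∨ ¬b)) ∨ ¬e ∨ c) ∧ ((((¬d ∧ ¬b) ∨ (d ∧ b)) ∧ e) ∨ ¬c)   [double negation]
≡ (d ∨ b ∨ ¬e ∨ c) ∧ (¬d ∨ ¬b ∨ ¬e ∨ c) ∧ (¬d ∨ d ∨ ¬c) ∧ (¬d ∨ b ∨ ¬c) ∧ (¬b ∨ d ∨ ¬c) ∧ (¬b ∨ b ∨ ¬c) ∧ (e ∨ ¬c)   [distribute ∨ over ∧]
≡ (d ∨ b ∨ ¬e ∨ c) ∧ (¬d ∨ ¬b ∨ ¬e ∨ c) ∧ (¬d ∨ b ∨ ¬c) ∧ (¬b ∨ d ∨ ¬c) ∧ (e ∨ ¬c)   [simplify]

(d ∨ b ∨ ¬e ∨ c) ∧ (¬d ∨ ¬b ∨ ¬e ∨ c) ∧ (¬d ∨ b ∨ ¬c) ∧ (¬b ∨ d ∨ ¬c) ∧ (e ∨ ¬c)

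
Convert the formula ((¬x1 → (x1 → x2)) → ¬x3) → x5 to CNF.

((¬x1 → (x1 → x2)) → ¬x3) → x5
≡ ¬((¬x1 → (x1 → x2)) → ¬x3) ∨ x5   (eliminate →)
≡ ¬(¬(¬x1 → (x1 → x2)) ∨ ¬x3) ∨ x5   (eliminate →)
≡ ¬(¬(¬¬x1 ∨ (x1 → x2)) ∨ ¬x3) ∨ x5   (eliminate →)
≡ ¬(¬(¬¬x1 ∨ ¬x1 ∨ x2) ∨ ¬x3) ∨ x5   (eliminate →)
≡ (¬¬(¬¬x1 ∨ ¬x1 ∨ x2) ∧ ¬¬x3) ∨ x5   (De Morgan)
≡ ((¬¬x1 ∨ ¬x1 ∨ x2) ∧ ¬¬x3) ∨ x5   (double negation)
≡ ((x1 ∨ ¬x1 ∨ x2) ∧ ¬¬x3) ∨ x5   (double negation)
≡ ((x1 ∨ ¬x1 ∨ x2) ∧ x3) ∨ x5   (double negation)
≡ (x1 ∨ ¬x1 ∨ x2 ∨ x5) ∧ (x3 ∨ x5)   (distribute ∨ over ∧)
≡ x3 ∨ x5   (simplify)

x3 ∨ x5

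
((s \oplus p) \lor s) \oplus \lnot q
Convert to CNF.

((s \oplus p) \lor s) \oplus \lnot q
≡ ((s \oplus p) \lor s \lor \lnot q) \land \lnot (((s \oplus p) \lor s) \land \lnot q)   [expand \oplus]
≡ (((s \lor p) \land \lnot (s \land p)) \lor s \lor \lnot q) \land \lnot (((s \oplus p) \lor s) \land \lnot q)   [expand \oplus]
≡ (((s \lor p) \land \lnot (s \land p)) \lor s \lor \lnot q) \land \lnot ((((s \lor p) \land \lnot (s \land p)) \lor s) \land \lnot q)   [expand \oplus]
≡ (((s \lor p) \land (\lnot s \lor \lnot p)) \lor s \lor \lnot q) \land \lnot ((((s \lor p) \land \lnot (s \land p)) \lor s) \land \lnot q)   [De Morgan]
≡ (((s \lor p) \land (\lnot s \lor \lnot p)) \lor s \lor \lnot q) \land (\lnot (((s \lor p) \land \lnot (s \land p)) \lor s) \lor \lnot \lnot q)   [De Morgan]
≡ (((s \lor p) \land (\lnot s \lor \lnot p)) \lor s \lor \lnot q) \land ((\lnot ((s \lor p) \land \lnot (s \land p)) \land \lnot s) \lor \lnot \lnot q)   [De Morgan]
≡ (((s \lor p) \land (\lnot s \lor \lnot p)) \lor s \lor \lnot q) \land (((\lnot (s \lor p) \lor \lnot \lnot (s \land p)) \land \lnot s) \lor \lnot \lnot q)   [De Morgan]
≡ (((s \lor p) \land (\lnot s \lor \lnot p)) \lor s \lor \lnot q) \land ((((\lnot s \land \lnot p) \lor \lnot \lnot (s \land p)) \land \lnot s) \lor \lnot \lnot q)   [De Morgan]
≡ (((s \lor p) \land (\lnot s \lor \lnot p)) \lor s \lor \lnot q) \land ((((\lnot s \land \lnot p) \lor (s \land p)) \land \lnot s) \lor \lnot \lnot q)   [double negation]
≡ (((s \lor p) \land (\lnot s \lor \lnot p)) \lor s \lor \lnot q) \land ((((\lnot s \land \lnot p) \lor (s \land p)) \land \lnot s) \lor q)   [double negation]
≡ (s \lor p \lor s \lor \lnot q) \land (\lnot s \lor \lnot p \lor s \lor \lnot q) \land (\lnot s \lor s \lor q) \land (\lnot s \lor p \lor q) \land (\lnot p \lor s \lor q) \land (\lnot p \lor p \lor q) \land (\lnot s \lor q)   [distribute \lor over \land]
≡ (s \lor p \lor \lnot q) \land (\lnot p \lor s \lor q) \land (\lnot s \lor q)   [simplify]

(s \lor p \lor \lnot q) \land (\lnot p \lor s \lor q) \land (\lnot s \lor q)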